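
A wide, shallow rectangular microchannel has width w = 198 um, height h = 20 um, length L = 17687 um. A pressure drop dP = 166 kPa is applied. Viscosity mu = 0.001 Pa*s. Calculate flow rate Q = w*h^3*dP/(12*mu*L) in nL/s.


Step 1: Convert all dimensions to SI (meters).
w = 198e-6 m, h = 20e-6 m, L = 17687e-6 m, dP = 166e3 Pa
Step 2: Q = w * h^3 * dP / (12 * mu * L)
Q = 198e-6 * (20e-6)^3 * 166e3 / (12 * 0.001 * 17687e-6) = 1.23887601e-09 m^3/s
Step 3: Convert Q from m^3/s to nL/s (1 m^3 = 1e12 nL, so multiply by 1e12).
Q = 1238.876 nL/s


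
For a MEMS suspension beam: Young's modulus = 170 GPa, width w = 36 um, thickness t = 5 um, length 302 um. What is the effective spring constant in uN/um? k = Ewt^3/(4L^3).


Step 1: Convert E to consistent units (1 GPa = 1000 uN/um^2).
E = 170 GPa = 170000 uN/um^2
Step 2: Compute t^3 = 5^3 = 125
Step 3: Compute L^3 = 302^3 = 27543608
Step 4: k = 170000 * 36 * 125 / (4 * 27543608)
k = 6.9435 uN/um


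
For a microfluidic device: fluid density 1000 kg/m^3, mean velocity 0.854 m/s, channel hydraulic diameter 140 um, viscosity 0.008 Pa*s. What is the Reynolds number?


Step 1: Convert Dh to meters: Dh = 140e-6 m
Step 2: Re = rho * v * Dh / mu
Re = 1000 * 0.854 * 140e-6 / 0.008
Re = 14.945


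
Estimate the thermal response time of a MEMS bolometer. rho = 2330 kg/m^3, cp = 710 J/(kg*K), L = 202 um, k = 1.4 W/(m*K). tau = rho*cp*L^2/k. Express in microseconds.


Step 1: Convert L to m: L = 202e-6 m
Step 2: L^2 = (202e-6)^2 = 4.0804e-08 m^2
Step 3: tau = 2330 * 710 * 4.0804e-08 / 1.4 = 4.821575514e-02 s
Step 4: Convert to microseconds (multiply by 1e6).
tau = 48215.755 us


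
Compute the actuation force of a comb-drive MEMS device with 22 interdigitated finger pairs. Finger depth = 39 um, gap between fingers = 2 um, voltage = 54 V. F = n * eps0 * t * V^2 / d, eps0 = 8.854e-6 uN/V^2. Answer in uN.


Step 1: Parameters: n=22, eps0=8.854e-6 uN/V^2, t=39 um, V=54 V, d=2 um
Step 2: V^2 = 2916
Step 3: F = 22 * 8.854e-6 * 39 * 2916 / 2
F = 11.076 uN


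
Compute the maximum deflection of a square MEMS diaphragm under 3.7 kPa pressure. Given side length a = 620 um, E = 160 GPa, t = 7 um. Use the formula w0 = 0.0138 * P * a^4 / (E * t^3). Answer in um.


Step 1: Convert pressure to compatible units (E is in GPa, so P in GPa).
P = 3.7 kPa = 3.7e-6 GPa
Step 2: Compute numerator: 0.0138 * P * a^4.
a^4 = 620^4 = 147763360000
numerator = 0.0138 * 3.7e-6 * 147763360000 = 7.5448e+03
Step 3: Compute denominator: E * t^3 = 160 * 7^3 = 54880
Step 4: w0 = numerator / denominator = 7.5448e+03 / 54880 = 0.1375 um


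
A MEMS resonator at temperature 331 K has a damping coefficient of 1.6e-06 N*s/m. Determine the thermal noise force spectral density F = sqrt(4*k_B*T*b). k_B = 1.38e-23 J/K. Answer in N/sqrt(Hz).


Step 1: Compute 4 * k_B * T * b
= 4 * 1.38e-23 * 331 * 1.6e-06
= 2.9234e-26 N^2/Hz
Step 2: F_noise = sqrt(2.9234e-26)
F_noise = 1.71e-13 N/sqrt(Hz)


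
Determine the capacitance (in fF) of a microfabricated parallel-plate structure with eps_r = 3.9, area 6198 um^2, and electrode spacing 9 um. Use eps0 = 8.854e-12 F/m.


Step 1: Convert area to m^2: A = 6198e-12 m^2
Step 2: Convert gap to m: d = 9e-6 m
Step 3: C = eps0 * eps_r * A / d
C = 8.854e-12 * 3.9 * 6198e-12 / 9e-6
Step 4: Convert to fF (multiply by 1e15).
C = 23.78 fF


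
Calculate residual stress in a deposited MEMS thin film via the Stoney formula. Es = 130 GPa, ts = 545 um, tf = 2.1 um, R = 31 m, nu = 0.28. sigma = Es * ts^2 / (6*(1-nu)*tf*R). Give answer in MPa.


Step 1: Compute numerator: Es * ts^2 = 130 * 545^2 = 38613250 (GPa*um^2)
Step 2: Compute denominator (R in um): 6*(1-nu)*tf*R = 6*0.72*2.1*31e6 = 281232000.0 (um^2)
Step 3: sigma (GPa) = 38613250 / 281232000.0 = 1.373e-01 GPa
Step 4: Convert to MPa (x1000): sigma = 137.3 MPa


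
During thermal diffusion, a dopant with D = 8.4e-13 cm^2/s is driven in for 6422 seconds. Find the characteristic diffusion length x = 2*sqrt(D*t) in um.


Step 1: Compute D*t = 8.4e-13 * 6422 = 5.39448e-09 cm^2
Step 2: sqrt(D*t) = 7.34471e-05 cm
Step 3: x = 2 * 7.34471e-05 cm = 1.468942e-04 cm
Step 4: Convert to um (1 cm = 1e4 um): x = 1.469 um


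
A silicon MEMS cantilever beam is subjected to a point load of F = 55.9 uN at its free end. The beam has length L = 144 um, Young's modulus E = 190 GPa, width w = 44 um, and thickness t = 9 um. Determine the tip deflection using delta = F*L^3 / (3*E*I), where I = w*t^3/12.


Step 1: Calculate the second moment of area.
I = w * t^3 / 12 = 44 * 9^3 / 12 = 2673.0 um^4
Step 2: Convert E to consistent units (1 GPa = 1000 uN/um^2).
E = 190 GPa = 190000 uN/um^2
Step 3: Calculate tip deflection.
delta = F * L^3 / (3 * E * I)
delta = 55.9 * 144^3 / (3 * 190000 * 2673.0)
delta = 0.1096 um


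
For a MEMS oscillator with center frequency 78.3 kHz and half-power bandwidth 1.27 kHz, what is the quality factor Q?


Step 1: Q = f0 / bandwidth
Step 2: Q = 78.3 / 1.27
Q = 61.7


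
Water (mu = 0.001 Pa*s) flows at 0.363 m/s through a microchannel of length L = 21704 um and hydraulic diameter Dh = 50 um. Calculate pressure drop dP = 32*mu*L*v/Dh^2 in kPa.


Step 1: Convert to SI: L = 21704e-6 m, Dh = 50e-6 m
Step 2: dP = 32 * 0.001 * 21704e-6 * 0.363 / (50e-6)^2
Step 3: dP = 100845.47 Pa
Step 4: Convert to kPa: dP = 100.85 kPa


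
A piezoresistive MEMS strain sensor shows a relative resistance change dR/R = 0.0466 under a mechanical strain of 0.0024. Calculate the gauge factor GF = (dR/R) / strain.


Step 1: Identify values.
dR/R = 0.0466, strain = 0.0024
Step 2: GF = (dR/R) / strain = 0.0466 / 0.0024
GF = 19.4


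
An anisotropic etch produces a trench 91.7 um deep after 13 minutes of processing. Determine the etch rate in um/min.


Step 1: Etch rate = depth / time
Step 2: rate = 91.7 / 13
rate = 7.054 um/min


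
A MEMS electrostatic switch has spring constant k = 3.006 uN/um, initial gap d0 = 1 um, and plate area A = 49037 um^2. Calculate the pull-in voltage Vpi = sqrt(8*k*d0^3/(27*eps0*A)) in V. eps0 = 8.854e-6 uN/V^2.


Step 1: Compute numerator: 8 * k * d0^3 = 8 * 3.006 * 1^3 = 24.048
Step 2: Compute denominator: 27 * eps0 * A = 27 * 8.854e-6 * 49037 = 11.722687
Step 3: Vpi = sqrt(24.048 / 11.722687)
Vpi = 1.43 V


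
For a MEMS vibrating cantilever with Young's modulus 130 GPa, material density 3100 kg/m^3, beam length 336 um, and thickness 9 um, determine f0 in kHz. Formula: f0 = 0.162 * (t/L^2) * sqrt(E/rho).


Step 1: Convert units to SI.
t_SI = 9e-6 m, L_SI = 336e-6 m
Step 2: Calculate sqrt(E/rho).
sqrt(130e9 / 3100) = 6475.76 m/s
Step 3: Compute f0.
f0 = 0.162 * 9e-6 / (336e-6)^2 * 6475.76 = 83631.5 Hz = 83.63 kHz


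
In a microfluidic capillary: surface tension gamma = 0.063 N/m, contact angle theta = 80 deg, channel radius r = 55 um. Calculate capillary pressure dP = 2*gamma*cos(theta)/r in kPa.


Step 1: cos(80 deg) = 0.1736
Step 2: Convert r to m: r = 55e-6 m
Step 3: dP = 2 * 0.063 * 0.1736 / 55e-6 = 397.7 Pa
Step 4: Convert Pa to kPa (divide by 1000).
dP = 0.4 kPa


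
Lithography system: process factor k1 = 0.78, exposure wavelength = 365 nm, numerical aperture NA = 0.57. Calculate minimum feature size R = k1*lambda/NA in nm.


Step 1: Identify values: k1 = 0.78, lambda = 365 nm, NA = 0.57
Step 2: R = k1 * lambda / NA
R = 0.78 * 365 / 0.57
R = 499.5 nm


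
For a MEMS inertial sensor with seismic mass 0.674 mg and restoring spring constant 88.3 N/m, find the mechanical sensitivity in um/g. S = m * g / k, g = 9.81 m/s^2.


Step 1: Convert mass: m = 0.674 mg = 6.74e-07 kg
Step 2: S = m * g / k = 6.74e-07 * 9.81 / 88.3
Step 3: S = 7.49e-08 m/g
Step 4: Convert to um/g: S = 0.075 um/g


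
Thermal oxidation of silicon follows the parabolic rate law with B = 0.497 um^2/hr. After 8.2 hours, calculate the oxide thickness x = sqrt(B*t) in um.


Step 1: Compute B*t = 0.497 * 8.2 = 4.0754
Step 2: x = sqrt(4.0754)
x = 2.019 um


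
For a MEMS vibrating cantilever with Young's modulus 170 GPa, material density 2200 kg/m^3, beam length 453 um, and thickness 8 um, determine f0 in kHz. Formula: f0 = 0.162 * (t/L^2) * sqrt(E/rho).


Step 1: Convert units to SI.
t_SI = 8e-6 m, L_SI = 453e-6 m
Step 2: Calculate sqrt(E/rho).
sqrt(170e9 / 2200) = 8790.49 m/s
Step 3: Compute f0.
f0 = 0.162 * 8e-6 / (453e-6)^2 * 8790.49 = 55516.4 Hz = 55.52 kHz


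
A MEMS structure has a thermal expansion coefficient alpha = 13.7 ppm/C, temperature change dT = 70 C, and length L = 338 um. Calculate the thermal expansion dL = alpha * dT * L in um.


Step 1: Convert CTE: alpha = 13.7 ppm/C = 13.7e-6 /C
Step 2: dL = 13.7e-6 * 70 * 338
dL = 0.3241 um


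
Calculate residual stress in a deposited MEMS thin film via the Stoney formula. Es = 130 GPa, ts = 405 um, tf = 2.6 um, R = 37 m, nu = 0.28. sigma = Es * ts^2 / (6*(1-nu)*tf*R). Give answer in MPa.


Step 1: Compute numerator: Es * ts^2 = 130 * 405^2 = 21323250 (GPa*um^2)
Step 2: Compute denominator (R in um): 6*(1-nu)*tf*R = 6*0.72*2.6*37e6 = 415584000.0 (um^2)
Step 3: sigma (GPa) = 21323250 / 415584000.0 = 5.1309e-02 GPa
Step 4: Convert to MPa (x1000): sigma = 51.3 MPa


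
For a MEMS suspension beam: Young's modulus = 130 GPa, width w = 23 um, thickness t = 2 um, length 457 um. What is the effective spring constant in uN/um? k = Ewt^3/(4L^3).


Step 1: Convert E to consistent units (1 GPa = 1000 uN/um^2).
E = 130 GPa = 130000 uN/um^2
Step 2: Compute t^3 = 2^3 = 8
Step 3: Compute L^3 = 457^3 = 95443993
Step 4: k = 130000 * 23 * 8 / (4 * 95443993)
k = 0.0627 uN/um


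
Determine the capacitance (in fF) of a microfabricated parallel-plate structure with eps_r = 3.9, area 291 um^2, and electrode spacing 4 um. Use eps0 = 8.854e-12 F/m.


Step 1: Convert area to m^2: A = 291e-12 m^2
Step 2: Convert gap to m: d = 4e-6 m
Step 3: C = eps0 * eps_r * A / d
C = 8.854e-12 * 3.9 * 291e-12 / 4e-6
Step 4: Convert to fF (multiply by 1e15).
C = 2.51 fF


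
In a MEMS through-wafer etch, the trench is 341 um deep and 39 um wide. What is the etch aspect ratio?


Step 1: AR = depth / width
Step 2: AR = 341 / 39
AR = 8.7


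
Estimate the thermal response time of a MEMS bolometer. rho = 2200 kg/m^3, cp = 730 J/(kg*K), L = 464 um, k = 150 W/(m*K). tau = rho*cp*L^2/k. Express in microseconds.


Step 1: Convert L to m: L = 464e-6 m
Step 2: L^2 = (464e-6)^2 = 2.15296e-07 m^2
Step 3: tau = 2200 * 730 * 2.15296e-07 / 150 = 2.30510251e-03 s
Step 4: Convert to microseconds (multiply by 1e6).
tau = 2305.103 us


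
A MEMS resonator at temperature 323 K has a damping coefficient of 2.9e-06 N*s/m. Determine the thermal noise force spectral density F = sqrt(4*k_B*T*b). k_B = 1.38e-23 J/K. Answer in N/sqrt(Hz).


Step 1: Compute 4 * k_B * T * b
= 4 * 1.38e-23 * 323 * 2.9e-06
= 5.1706e-26 N^2/Hz
Step 2: F_noise = sqrt(5.1706e-26)
F_noise = 2.27e-13 N/sqrt(Hz)


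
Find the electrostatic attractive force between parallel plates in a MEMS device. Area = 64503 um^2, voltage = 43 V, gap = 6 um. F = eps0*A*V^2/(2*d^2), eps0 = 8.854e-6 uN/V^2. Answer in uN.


Step 1: Identify parameters.
eps0 = 8.854e-6 uN/V^2, A = 64503 um^2, V = 43 V, d = 6 um
Step 2: Compute V^2 = 43^2 = 1849
Step 3: Compute d^2 = 6^2 = 36
Step 4: F = 0.5 * 8.854e-6 * 64503 * 1849 / 36
F = 14.666 uN


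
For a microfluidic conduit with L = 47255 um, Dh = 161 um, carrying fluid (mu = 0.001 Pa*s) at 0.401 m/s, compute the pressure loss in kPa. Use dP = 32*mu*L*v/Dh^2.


Step 1: Convert to SI: L = 47255e-6 m, Dh = 161e-6 m
Step 2: dP = 32 * 0.001 * 47255e-6 * 0.401 / (161e-6)^2
Step 3: dP = 23393.24 Pa
Step 4: Convert to kPa: dP = 23.39 kPa


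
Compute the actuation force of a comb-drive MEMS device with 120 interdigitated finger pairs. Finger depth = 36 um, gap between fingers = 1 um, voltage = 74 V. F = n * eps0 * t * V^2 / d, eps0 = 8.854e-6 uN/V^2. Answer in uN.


Step 1: Parameters: n=120, eps0=8.854e-6 uN/V^2, t=36 um, V=74 V, d=1 um
Step 2: V^2 = 5476
Step 3: F = 120 * 8.854e-6 * 36 * 5476 / 1
F = 209.453 uN


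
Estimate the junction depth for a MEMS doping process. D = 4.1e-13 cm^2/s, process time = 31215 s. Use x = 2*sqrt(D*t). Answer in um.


Step 1: Compute D*t = 4.1e-13 * 31215 = 1.279815e-08 cm^2
Step 2: sqrt(D*t) = 1.13129e-04 cm
Step 3: x = 2 * 1.13129e-04 cm = 2.26258e-04 cm
Step 4: Convert to um (1 cm = 1e4 um): x = 2.263 um


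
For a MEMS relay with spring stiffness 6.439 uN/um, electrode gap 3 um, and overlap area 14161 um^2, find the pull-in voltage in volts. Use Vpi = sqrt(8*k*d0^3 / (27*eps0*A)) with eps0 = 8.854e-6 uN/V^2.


Step 1: Compute numerator: 8 * k * d0^3 = 8 * 6.439 * 3^3 = 1390.824
Step 2: Compute denominator: 27 * eps0 * A = 27 * 8.854e-6 * 14161 = 3.3853
Step 3: Vpi = sqrt(1390.824 / 3.3853)
Vpi = 20.27 V


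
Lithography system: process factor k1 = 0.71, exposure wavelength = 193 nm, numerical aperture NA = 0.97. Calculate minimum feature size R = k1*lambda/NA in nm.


Step 1: Identify values: k1 = 0.71, lambda = 193 nm, NA = 0.97
Step 2: R = k1 * lambda / NA
R = 0.71 * 193 / 0.97
R = 141.3 nm


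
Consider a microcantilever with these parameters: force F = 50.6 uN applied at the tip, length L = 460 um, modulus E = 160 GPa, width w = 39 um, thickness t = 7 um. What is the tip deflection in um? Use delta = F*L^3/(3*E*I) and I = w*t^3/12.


Step 1: Calculate the second moment of area.
I = w * t^3 / 12 = 39 * 7^3 / 12 = 1114.75 um^4
Step 2: Convert E to consistent units (1 GPa = 1000 uN/um^2).
E = 160 GPa = 160000 uN/um^2
Step 3: Calculate tip deflection.
delta = F * L^3 / (3 * E * I)
delta = 50.6 * 460^3 / (3 * 160000 * 1114.75)
delta = 9.2046 um


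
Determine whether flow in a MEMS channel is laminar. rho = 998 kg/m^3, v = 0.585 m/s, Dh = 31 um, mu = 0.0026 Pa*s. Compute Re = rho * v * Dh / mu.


Step 1: Convert Dh to meters: Dh = 31e-6 m
Step 2: Re = rho * v * Dh / mu
Re = 998 * 0.585 * 31e-6 / 0.0026
Re = 6.961
Since Re = 6.961 is below ~2300, the flow is laminar.


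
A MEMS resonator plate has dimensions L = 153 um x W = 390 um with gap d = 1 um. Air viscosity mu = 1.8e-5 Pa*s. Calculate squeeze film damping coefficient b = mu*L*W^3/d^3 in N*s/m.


Step 1: Convert to SI.
L = 153e-6 m, W = 390e-6 m, d = 1e-6 m
Step 2: W^3 = (390e-6)^3 = 5.93e-11 m^3
Step 3: d^3 = (1e-6)^3 = 1.00e-18 m^3
Step 4: b = 1.8e-5 * 153e-6 * 5.93e-11 / 1.00e-18
b = 1.63e-01 N*s/m


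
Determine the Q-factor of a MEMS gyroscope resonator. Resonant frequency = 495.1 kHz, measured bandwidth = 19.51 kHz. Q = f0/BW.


Step 1: Q = f0 / bandwidth
Step 2: Q = 495.1 / 19.51
Q = 25.4


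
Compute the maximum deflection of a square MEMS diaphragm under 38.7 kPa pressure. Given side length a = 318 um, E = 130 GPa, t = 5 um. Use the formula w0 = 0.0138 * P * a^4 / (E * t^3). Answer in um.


Step 1: Convert pressure to compatible units (E is in GPa, so P in GPa).
P = 38.7 kPa = 38.7e-6 GPa
Step 2: Compute numerator: 0.0138 * P * a^4.
a^4 = 318^4 = 10226063376
numerator = 0.0138 * 38.7e-6 * 10226063376 = 5.46133e+03
Step 3: Compute denominator: E * t^3 = 130 * 5^3 = 16250
Step 4: w0 = numerator / denominator = 5.46133e+03 / 16250 = 0.3361 um


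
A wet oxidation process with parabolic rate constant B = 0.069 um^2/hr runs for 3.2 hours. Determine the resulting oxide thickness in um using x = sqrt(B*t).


Step 1: Compute B*t = 0.069 * 3.2 = 0.2208
Step 2: x = sqrt(0.2208)
x = 0.47 um


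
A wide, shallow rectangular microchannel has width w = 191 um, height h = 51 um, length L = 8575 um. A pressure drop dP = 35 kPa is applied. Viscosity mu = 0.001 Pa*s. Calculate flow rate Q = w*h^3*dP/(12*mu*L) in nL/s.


Step 1: Convert all dimensions to SI (meters).
w = 191e-6 m, h = 51e-6 m, L = 8575e-6 m, dP = 35e3 Pa
Step 2: Q = w * h^3 * dP / (12 * mu * L)
Q = 191e-6 * (51e-6)^3 * 35e3 / (12 * 0.001 * 8575e-6) = 8.61780306e-09 m^3/s
Step 3: Convert Q from m^3/s to nL/s (1 m^3 = 1e12 nL, so multiply by 1e12).
Q = 8617.803 nL/s


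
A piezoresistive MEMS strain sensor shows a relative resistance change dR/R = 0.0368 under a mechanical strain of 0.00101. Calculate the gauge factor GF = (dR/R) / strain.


Step 1: Identify values.
dR/R = 0.0368, strain = 0.00101
Step 2: GF = (dR/R) / strain = 0.0368 / 0.00101
GF = 36.4


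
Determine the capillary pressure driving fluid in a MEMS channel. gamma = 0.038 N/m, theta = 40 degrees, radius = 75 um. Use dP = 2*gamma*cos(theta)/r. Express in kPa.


Step 1: cos(40 deg) = 0.766
Step 2: Convert r to m: r = 75e-6 m
Step 3: dP = 2 * 0.038 * 0.766 / 75e-6 = 776.2 Pa
Step 4: Convert Pa to kPa (divide by 1000).
dP = 0.78 kPa


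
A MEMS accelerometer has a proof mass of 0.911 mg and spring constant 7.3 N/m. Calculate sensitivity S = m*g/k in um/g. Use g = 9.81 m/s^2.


Step 1: Convert mass: m = 0.911 mg = 9.11e-07 kg
Step 2: S = m * g / k = 9.11e-07 * 9.81 / 7.3
Step 3: S = 1.22e-06 m/g
Step 4: Convert to um/g: S = 1.224 um/g


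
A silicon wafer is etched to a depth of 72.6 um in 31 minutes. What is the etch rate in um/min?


Step 1: Etch rate = depth / time
Step 2: rate = 72.6 / 31
rate = 2.342 um/min


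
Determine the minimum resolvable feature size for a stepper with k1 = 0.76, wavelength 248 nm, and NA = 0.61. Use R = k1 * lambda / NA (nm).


Step 1: Identify values: k1 = 0.76, lambda = 248 nm, NA = 0.61
Step 2: R = k1 * lambda / NA
R = 0.76 * 248 / 0.61
R = 309.0 nm


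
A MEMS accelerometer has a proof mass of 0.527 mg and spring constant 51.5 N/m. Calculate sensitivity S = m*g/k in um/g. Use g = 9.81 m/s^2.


Step 1: Convert mass: m = 0.527 mg = 5.27e-07 kg
Step 2: S = m * g / k = 5.27e-07 * 9.81 / 51.5
Step 3: S = 1.00e-07 m/g
Step 4: Convert to um/g: S = 0.1 um/g


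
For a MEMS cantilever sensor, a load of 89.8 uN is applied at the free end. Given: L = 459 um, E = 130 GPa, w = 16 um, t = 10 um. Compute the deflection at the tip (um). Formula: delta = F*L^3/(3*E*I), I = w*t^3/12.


Step 1: Calculate the second moment of area.
I = w * t^3 / 12 = 16 * 10^3 / 12 = 1333.3333 um^4
Step 2: Convert E to consistent units (1 GPa = 1000 uN/um^2).
E = 130 GPa = 130000 uN/um^2
Step 3: Calculate tip deflection.
delta = F * L^3 / (3 * E * I)
delta = 89.8 * 459^3 / (3 * 130000 * 1333.3333)
delta = 16.6998 um


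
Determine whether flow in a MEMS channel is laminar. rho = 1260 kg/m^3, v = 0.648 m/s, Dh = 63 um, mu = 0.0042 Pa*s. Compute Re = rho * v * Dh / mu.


Step 1: Convert Dh to meters: Dh = 63e-6 m
Step 2: Re = rho * v * Dh / mu
Re = 1260 * 0.648 * 63e-6 / 0.0042
Re = 12.247
Since Re = 12.247 is below ~2300, the flow is laminar.


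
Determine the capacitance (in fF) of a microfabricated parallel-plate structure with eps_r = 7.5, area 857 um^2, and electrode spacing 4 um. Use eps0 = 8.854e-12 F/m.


Step 1: Convert area to m^2: A = 857e-12 m^2
Step 2: Convert gap to m: d = 4e-6 m
Step 3: C = eps0 * eps_r * A / d
C = 8.854e-12 * 7.5 * 857e-12 / 4e-6
Step 4: Convert to fF (multiply by 1e15).
C = 14.23 fF


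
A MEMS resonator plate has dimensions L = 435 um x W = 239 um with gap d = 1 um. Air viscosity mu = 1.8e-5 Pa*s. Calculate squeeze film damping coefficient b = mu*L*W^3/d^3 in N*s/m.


Step 1: Convert to SI.
L = 435e-6 m, W = 239e-6 m, d = 1e-6 m
Step 2: W^3 = (239e-6)^3 = 1.37e-11 m^3
Step 3: d^3 = (1e-6)^3 = 1.00e-18 m^3
Step 4: b = 1.8e-5 * 435e-6 * 1.37e-11 / 1.00e-18
b = 1.07e-01 N*s/m


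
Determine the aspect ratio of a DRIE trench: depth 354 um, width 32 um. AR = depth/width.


Step 1: AR = depth / width
Step 2: AR = 354 / 32
AR = 11.1


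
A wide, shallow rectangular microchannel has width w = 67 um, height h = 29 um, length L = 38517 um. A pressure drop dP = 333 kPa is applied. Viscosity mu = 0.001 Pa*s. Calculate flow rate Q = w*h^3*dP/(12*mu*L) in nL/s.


Step 1: Convert all dimensions to SI (meters).
w = 67e-6 m, h = 29e-6 m, L = 38517e-6 m, dP = 333e3 Pa
Step 2: Q = w * h^3 * dP / (12 * mu * L)
Q = 67e-6 * (29e-6)^3 * 333e3 / (12 * 0.001 * 38517e-6) = 1.17727882e-09 m^3/s
Step 3: Convert Q from m^3/s to nL/s (1 m^3 = 1e12 nL, so multiply by 1e12).
Q = 1177.279 nL/s


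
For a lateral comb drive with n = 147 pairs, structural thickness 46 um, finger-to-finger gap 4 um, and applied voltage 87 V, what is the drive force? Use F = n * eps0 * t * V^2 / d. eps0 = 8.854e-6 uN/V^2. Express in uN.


Step 1: Parameters: n=147, eps0=8.854e-6 uN/V^2, t=46 um, V=87 V, d=4 um
Step 2: V^2 = 7569
Step 3: F = 147 * 8.854e-6 * 46 * 7569 / 4
F = 113.29 uN


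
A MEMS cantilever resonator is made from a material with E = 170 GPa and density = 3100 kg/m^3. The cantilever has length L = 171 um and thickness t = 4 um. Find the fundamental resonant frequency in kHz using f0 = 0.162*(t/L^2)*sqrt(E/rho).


Step 1: Convert units to SI.
t_SI = 4e-6 m, L_SI = 171e-6 m
Step 2: Calculate sqrt(E/rho).
sqrt(170e9 / 3100) = 7405.32 m/s
Step 3: Compute f0.
f0 = 0.162 * 4e-6 / (171e-6)^2 * 7405.32 = 164106.8 Hz = 164.11 kHz


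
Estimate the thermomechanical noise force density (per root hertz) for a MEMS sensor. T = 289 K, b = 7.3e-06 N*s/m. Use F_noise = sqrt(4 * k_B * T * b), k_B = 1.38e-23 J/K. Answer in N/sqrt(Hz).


Step 1: Compute 4 * k_B * T * b
= 4 * 1.38e-23 * 289 * 7.3e-06
= 1.1646e-25 N^2/Hz
Step 2: F_noise = sqrt(1.1646e-25)
F_noise = 3.41e-13 N/sqrt(Hz)


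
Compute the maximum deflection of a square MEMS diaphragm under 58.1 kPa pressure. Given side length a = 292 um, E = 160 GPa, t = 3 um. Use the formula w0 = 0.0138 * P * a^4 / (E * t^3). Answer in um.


Step 1: Convert pressure to compatible units (E is in GPa, so P in GPa).
P = 58.1 kPa = 58.1e-6 GPa
Step 2: Compute numerator: 0.0138 * P * a^4.
a^4 = 292^4 = 7269949696
numerator = 0.0138 * 58.1e-6 * 7269949696 = 5.8289e+03
Step 3: Compute denominator: E * t^3 = 160 * 3^3 = 4320
Step 4: w0 = numerator / denominator = 5.8289e+03 / 4320 = 1.3493 um


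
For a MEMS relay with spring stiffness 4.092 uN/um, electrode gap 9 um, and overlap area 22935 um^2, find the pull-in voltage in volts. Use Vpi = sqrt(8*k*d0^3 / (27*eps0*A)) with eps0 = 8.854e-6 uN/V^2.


Step 1: Compute numerator: 8 * k * d0^3 = 8 * 4.092 * 9^3 = 23864.544
Step 2: Compute denominator: 27 * eps0 * A = 27 * 8.854e-6 * 22935 = 5.482795
Step 3: Vpi = sqrt(23864.544 / 5.482795)
Vpi = 65.97 V


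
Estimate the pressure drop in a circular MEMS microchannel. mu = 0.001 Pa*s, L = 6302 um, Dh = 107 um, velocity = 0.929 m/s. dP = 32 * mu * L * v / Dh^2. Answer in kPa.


Step 1: Convert to SI: L = 6302e-6 m, Dh = 107e-6 m
Step 2: dP = 32 * 0.001 * 6302e-6 * 0.929 / (107e-6)^2
Step 3: dP = 16363.51 Pa
Step 4: Convert to kPa: dP = 16.36 kPa


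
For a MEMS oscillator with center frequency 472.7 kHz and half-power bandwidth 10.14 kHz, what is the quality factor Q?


Step 1: Q = f0 / bandwidth
Step 2: Q = 472.7 / 10.14
Q = 46.6


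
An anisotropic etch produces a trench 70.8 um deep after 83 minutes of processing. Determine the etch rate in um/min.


Step 1: Etch rate = depth / time
Step 2: rate = 70.8 / 83
rate = 0.853 um/min


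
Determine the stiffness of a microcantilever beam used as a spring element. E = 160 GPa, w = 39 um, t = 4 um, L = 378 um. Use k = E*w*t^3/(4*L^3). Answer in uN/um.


Step 1: Convert E to consistent units (1 GPa = 1000 uN/um^2).
E = 160 GPa = 160000 uN/um^2
Step 2: Compute t^3 = 4^3 = 64
Step 3: Compute L^3 = 378^3 = 54010152
Step 4: k = 160000 * 39 * 64 / (4 * 54010152)
k = 1.8485 uN/um


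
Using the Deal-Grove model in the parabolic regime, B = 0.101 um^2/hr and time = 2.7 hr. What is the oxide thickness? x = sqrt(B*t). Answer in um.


Step 1: Compute B*t = 0.101 * 2.7 = 0.2727
Step 2: x = sqrt(0.2727)
x = 0.522 um


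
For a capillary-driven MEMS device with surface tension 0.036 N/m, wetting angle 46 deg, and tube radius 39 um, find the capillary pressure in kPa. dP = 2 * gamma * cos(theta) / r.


Step 1: cos(46 deg) = 0.6947
Step 2: Convert r to m: r = 39e-6 m
Step 3: dP = 2 * 0.036 * 0.6947 / 39e-6 = 1282.5 Pa
Step 4: Convert Pa to kPa (divide by 1000).
dP = 1.28 kPa


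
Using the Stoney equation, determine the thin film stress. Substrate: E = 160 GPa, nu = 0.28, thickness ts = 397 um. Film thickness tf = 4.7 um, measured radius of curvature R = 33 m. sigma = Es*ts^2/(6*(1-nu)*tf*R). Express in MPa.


Step 1: Compute numerator: Es * ts^2 = 160 * 397^2 = 25217440 (GPa*um^2)
Step 2: Compute denominator (R in um): 6*(1-nu)*tf*R = 6*0.72*4.7*33e6 = 670032000.0 (um^2)
Step 3: sigma (GPa) = 25217440 / 670032000.0 = 3.7636e-02 GPa
Step 4: Convert to MPa (x1000): sigma = 37.6 MPa


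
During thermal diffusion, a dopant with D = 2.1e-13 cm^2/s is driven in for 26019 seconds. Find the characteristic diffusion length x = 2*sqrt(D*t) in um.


Step 1: Compute D*t = 2.1e-13 * 26019 = 5.46399e-09 cm^2
Step 2: sqrt(D*t) = 7.39188e-05 cm
Step 3: x = 2 * 7.39188e-05 cm = 1.478376e-04 cm
Step 4: Convert to um (1 cm = 1e4 um): x = 1.478 um


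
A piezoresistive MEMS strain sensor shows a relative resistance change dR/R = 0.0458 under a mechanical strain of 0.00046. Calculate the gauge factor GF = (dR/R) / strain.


Step 1: Identify values.
dR/R = 0.0458, strain = 0.00046
Step 2: GF = (dR/R) / strain = 0.0458 / 0.00046
GF = 99.6


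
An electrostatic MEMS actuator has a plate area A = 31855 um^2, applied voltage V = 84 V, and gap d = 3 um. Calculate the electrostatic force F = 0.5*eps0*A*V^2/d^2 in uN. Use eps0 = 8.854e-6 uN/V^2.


Step 1: Identify parameters.
eps0 = 8.854e-6 uN/V^2, A = 31855 um^2, V = 84 V, d = 3 um
Step 2: Compute V^2 = 84^2 = 7056
Step 3: Compute d^2 = 3^2 = 9
Step 4: F = 0.5 * 8.854e-6 * 31855 * 7056 / 9
F = 110.561 uN


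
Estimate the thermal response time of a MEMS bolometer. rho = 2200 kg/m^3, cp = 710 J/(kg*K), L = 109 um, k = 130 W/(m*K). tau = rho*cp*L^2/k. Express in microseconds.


Step 1: Convert L to m: L = 109e-6 m
Step 2: L^2 = (109e-6)^2 = 1.1881e-08 m^2
Step 3: tau = 2200 * 710 * 1.1881e-08 / 130 = 1.4275478e-04 s
Step 4: Convert to microseconds (multiply by 1e6).
tau = 142.755 us


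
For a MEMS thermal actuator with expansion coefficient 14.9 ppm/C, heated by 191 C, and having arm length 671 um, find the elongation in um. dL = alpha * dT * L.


Step 1: Convert CTE: alpha = 14.9 ppm/C = 14.9e-6 /C
Step 2: dL = 14.9e-6 * 191 * 671
dL = 1.9096 um


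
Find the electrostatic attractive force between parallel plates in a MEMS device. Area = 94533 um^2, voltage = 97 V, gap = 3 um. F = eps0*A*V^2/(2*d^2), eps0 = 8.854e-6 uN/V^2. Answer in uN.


Step 1: Identify parameters.
eps0 = 8.854e-6 uN/V^2, A = 94533 um^2, V = 97 V, d = 3 um
Step 2: Compute V^2 = 97^2 = 9409
Step 3: Compute d^2 = 3^2 = 9
Step 4: F = 0.5 * 8.854e-6 * 94533 * 9409 / 9
F = 437.516 uN


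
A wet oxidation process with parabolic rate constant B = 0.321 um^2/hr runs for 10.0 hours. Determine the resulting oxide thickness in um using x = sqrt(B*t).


Step 1: Compute B*t = 0.321 * 10.0 = 3.21
Step 2: x = sqrt(3.21)
x = 1.792 um


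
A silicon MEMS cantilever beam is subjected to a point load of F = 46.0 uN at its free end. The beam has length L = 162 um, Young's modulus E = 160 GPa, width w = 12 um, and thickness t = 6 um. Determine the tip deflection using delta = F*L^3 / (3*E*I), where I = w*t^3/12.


Step 1: Calculate the second moment of area.
I = w * t^3 / 12 = 12 * 6^3 / 12 = 216.0 um^4
Step 2: Convert E to consistent units (1 GPa = 1000 uN/um^2).
E = 160 GPa = 160000 uN/um^2
Step 3: Calculate tip deflection.
delta = F * L^3 / (3 * E * I)
delta = 46.0 * 162^3 / (3 * 160000 * 216.0)
delta = 1.8863 um


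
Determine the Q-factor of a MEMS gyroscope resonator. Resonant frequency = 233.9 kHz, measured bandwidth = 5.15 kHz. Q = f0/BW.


Step 1: Q = f0 / bandwidth
Step 2: Q = 233.9 / 5.15
Q = 45.4


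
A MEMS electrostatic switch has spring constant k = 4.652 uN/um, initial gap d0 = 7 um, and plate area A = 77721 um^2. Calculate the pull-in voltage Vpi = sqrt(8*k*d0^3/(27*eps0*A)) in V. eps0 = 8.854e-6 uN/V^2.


Step 1: Compute numerator: 8 * k * d0^3 = 8 * 4.652 * 7^3 = 12765.088
Step 2: Compute denominator: 27 * eps0 * A = 27 * 8.854e-6 * 77721 = 18.579827
Step 3: Vpi = sqrt(12765.088 / 18.579827)
Vpi = 26.21 V


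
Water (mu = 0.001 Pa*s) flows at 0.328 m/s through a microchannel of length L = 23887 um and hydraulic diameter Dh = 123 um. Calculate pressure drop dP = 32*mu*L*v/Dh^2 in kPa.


Step 1: Convert to SI: L = 23887e-6 m, Dh = 123e-6 m
Step 2: dP = 32 * 0.001 * 23887e-6 * 0.328 / (123e-6)^2
Step 3: dP = 16572.01 Pa
Step 4: Convert to kPa: dP = 16.57 kPa


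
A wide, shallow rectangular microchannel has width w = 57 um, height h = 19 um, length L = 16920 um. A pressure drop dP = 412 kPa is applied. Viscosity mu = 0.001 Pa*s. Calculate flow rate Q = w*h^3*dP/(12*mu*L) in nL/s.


Step 1: Convert all dimensions to SI (meters).
w = 57e-6 m, h = 19e-6 m, L = 16920e-6 m, dP = 412e3 Pa
Step 2: Q = w * h^3 * dP / (12 * mu * L)
Q = 57e-6 * (19e-6)^3 * 412e3 / (12 * 0.001 * 16920e-6) = 7.9332524e-10 m^3/s
Step 3: Convert Q from m^3/s to nL/s (1 m^3 = 1e12 nL, so multiply by 1e12).
Q = 793.325 nL/s


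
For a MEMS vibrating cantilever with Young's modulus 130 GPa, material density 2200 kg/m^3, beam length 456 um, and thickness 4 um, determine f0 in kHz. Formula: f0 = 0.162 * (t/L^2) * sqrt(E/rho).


Step 1: Convert units to SI.
t_SI = 4e-6 m, L_SI = 456e-6 m
Step 2: Calculate sqrt(E/rho).
sqrt(130e9 / 2200) = 7687.06 m/s
Step 3: Compute f0.
f0 = 0.162 * 4e-6 / (456e-6)^2 * 7687.06 = 23955.5 Hz = 23.96 kHz


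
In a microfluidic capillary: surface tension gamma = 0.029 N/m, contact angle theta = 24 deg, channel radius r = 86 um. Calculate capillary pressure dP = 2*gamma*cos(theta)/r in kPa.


Step 1: cos(24 deg) = 0.9135
Step 2: Convert r to m: r = 86e-6 m
Step 3: dP = 2 * 0.029 * 0.9135 / 86e-6 = 616.1 Pa
Step 4: Convert Pa to kPa (divide by 1000).
dP = 0.62 kPa


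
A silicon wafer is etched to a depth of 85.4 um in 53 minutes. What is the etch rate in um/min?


Step 1: Etch rate = depth / time
Step 2: rate = 85.4 / 53
rate = 1.611 um/min


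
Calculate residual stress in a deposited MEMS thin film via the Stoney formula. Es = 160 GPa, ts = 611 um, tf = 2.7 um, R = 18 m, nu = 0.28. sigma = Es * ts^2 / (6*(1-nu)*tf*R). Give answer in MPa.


Step 1: Compute numerator: Es * ts^2 = 160 * 611^2 = 59731360 (GPa*um^2)
Step 2: Compute denominator (R in um): 6*(1-nu)*tf*R = 6*0.72*2.7*18e6 = 209952000.0 (um^2)
Step 3: sigma (GPa) = 59731360 / 209952000.0 = 2.845e-01 GPa
Step 4: Convert to MPa (x1000): sigma = 284.5 MPa


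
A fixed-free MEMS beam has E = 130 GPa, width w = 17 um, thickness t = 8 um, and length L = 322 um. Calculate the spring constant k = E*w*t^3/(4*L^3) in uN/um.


Step 1: Convert E to consistent units (1 GPa = 1000 uN/um^2).
E = 130 GPa = 130000 uN/um^2
Step 2: Compute t^3 = 8^3 = 512
Step 3: Compute L^3 = 322^3 = 33386248
Step 4: k = 130000 * 17 * 512 / (4 * 33386248)
k = 8.4729 uN/um


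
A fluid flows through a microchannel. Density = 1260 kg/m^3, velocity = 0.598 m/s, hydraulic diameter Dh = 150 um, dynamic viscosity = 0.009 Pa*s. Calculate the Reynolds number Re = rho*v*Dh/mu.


Step 1: Convert Dh to meters: Dh = 150e-6 m
Step 2: Re = rho * v * Dh / mu
Re = 1260 * 0.598 * 150e-6 / 0.009
Re = 12.558


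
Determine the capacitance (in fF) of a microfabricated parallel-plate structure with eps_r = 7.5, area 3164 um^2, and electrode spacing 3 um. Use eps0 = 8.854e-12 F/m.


Step 1: Convert area to m^2: A = 3164e-12 m^2
Step 2: Convert gap to m: d = 3e-6 m
Step 3: C = eps0 * eps_r * A / d
C = 8.854e-12 * 7.5 * 3164e-12 / 3e-6
Step 4: Convert to fF (multiply by 1e15).
C = 70.04 fF


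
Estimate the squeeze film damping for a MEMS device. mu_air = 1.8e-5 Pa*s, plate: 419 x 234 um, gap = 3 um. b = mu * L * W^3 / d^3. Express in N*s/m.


Step 1: Convert to SI.
L = 419e-6 m, W = 234e-6 m, d = 3e-6 m
Step 2: W^3 = (234e-6)^3 = 1.28e-11 m^3
Step 3: d^3 = (3e-6)^3 = 2.70e-17 m^3
Step 4: b = 1.8e-5 * 419e-6 * 1.28e-11 / 2.70e-17
b = 3.58e-03 N*s/m


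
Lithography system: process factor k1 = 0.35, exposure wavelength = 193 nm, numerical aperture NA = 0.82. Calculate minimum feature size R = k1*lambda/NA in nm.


Step 1: Identify values: k1 = 0.35, lambda = 193 nm, NA = 0.82
Step 2: R = k1 * lambda / NA
R = 0.35 * 193 / 0.82
R = 82.4 nm


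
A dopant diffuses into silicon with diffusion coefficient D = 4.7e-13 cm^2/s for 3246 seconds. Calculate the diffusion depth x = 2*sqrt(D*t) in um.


Step 1: Compute D*t = 4.7e-13 * 3246 = 1.52562e-09 cm^2
Step 2: sqrt(D*t) = 3.9059e-05 cm
Step 3: x = 2 * 3.9059e-05 cm = 7.8118e-05 cm
Step 4: Convert to um (1 cm = 1e4 um): x = 0.781 um


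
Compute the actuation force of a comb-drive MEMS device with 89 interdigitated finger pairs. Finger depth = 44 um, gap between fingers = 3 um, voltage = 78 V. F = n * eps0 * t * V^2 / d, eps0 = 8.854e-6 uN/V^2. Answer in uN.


Step 1: Parameters: n=89, eps0=8.854e-6 uN/V^2, t=44 um, V=78 V, d=3 um
Step 2: V^2 = 6084
Step 3: F = 89 * 8.854e-6 * 44 * 6084 / 3
F = 70.315 uN


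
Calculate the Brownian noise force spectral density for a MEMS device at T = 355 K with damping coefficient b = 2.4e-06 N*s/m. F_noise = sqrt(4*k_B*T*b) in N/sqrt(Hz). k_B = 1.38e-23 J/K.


Step 1: Compute 4 * k_B * T * b
= 4 * 1.38e-23 * 355 * 2.4e-06
= 4.7030e-26 N^2/Hz
Step 2: F_noise = sqrt(4.7030e-26)
F_noise = 2.17e-13 N/sqrt(Hz)


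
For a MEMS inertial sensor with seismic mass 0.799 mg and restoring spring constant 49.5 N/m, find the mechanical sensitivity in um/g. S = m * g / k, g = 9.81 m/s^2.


Step 1: Convert mass: m = 0.799 mg = 7.99e-07 kg
Step 2: S = m * g / k = 7.99e-07 * 9.81 / 49.5
Step 3: S = 1.58e-07 m/g
Step 4: Convert to um/g: S = 0.158 um/g


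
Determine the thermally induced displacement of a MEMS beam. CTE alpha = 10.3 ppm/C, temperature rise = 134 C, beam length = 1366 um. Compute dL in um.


Step 1: Convert CTE: alpha = 10.3 ppm/C = 10.3e-6 /C
Step 2: dL = 10.3e-6 * 134 * 1366
dL = 1.8854 um


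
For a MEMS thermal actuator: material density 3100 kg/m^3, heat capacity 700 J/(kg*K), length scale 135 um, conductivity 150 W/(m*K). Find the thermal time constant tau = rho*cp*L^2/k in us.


Step 1: Convert L to m: L = 135e-6 m
Step 2: L^2 = (135e-6)^2 = 1.8225e-08 m^2
Step 3: tau = 3100 * 700 * 1.8225e-08 / 150 = 2.63655e-04 s
Step 4: Convert to microseconds (multiply by 1e6).
tau = 263.655 us


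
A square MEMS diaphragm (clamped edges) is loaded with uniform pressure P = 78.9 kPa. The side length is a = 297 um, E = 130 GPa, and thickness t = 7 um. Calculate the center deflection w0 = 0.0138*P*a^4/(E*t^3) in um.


Step 1: Convert pressure to compatible units (E is in GPa, so P in GPa).
P = 78.9 kPa = 78.9e-6 GPa
Step 2: Compute numerator: 0.0138 * P * a^4.
a^4 = 297^4 = 7780827681
numerator = 0.0138 * 78.9e-6 * 7780827681 = 8.472e+03
Step 3: Compute denominator: E * t^3 = 130 * 7^3 = 44590
Step 4: w0 = numerator / denominator = 8.472e+03 / 44590 = 0.19 um


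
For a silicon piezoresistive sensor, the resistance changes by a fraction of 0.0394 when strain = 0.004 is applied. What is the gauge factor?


Step 1: Identify values.
dR/R = 0.0394, strain = 0.004
Step 2: GF = (dR/R) / strain = 0.0394 / 0.004
GF = 9.9


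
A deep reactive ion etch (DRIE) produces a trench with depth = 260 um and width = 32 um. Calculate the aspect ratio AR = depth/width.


Step 1: AR = depth / width
Step 2: AR = 260 / 32
AR = 8.1


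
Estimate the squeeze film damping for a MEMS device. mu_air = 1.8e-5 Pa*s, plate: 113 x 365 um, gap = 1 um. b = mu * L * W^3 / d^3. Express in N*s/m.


Step 1: Convert to SI.
L = 113e-6 m, W = 365e-6 m, d = 1e-6 m
Step 2: W^3 = (365e-6)^3 = 4.86e-11 m^3
Step 3: d^3 = (1e-6)^3 = 1.00e-18 m^3
Step 4: b = 1.8e-5 * 113e-6 * 4.86e-11 / 1.00e-18
b = 9.89e-02 N*s/m


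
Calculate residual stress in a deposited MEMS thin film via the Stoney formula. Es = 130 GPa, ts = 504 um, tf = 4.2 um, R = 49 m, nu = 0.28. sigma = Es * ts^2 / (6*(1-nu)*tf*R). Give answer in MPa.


Step 1: Compute numerator: Es * ts^2 = 130 * 504^2 = 33022080 (GPa*um^2)
Step 2: Compute denominator (R in um): 6*(1-nu)*tf*R = 6*0.72*4.2*49e6 = 889056000.0 (um^2)
Step 3: sigma (GPa) = 33022080 / 889056000.0 = 3.7143e-02 GPa
Step 4: Convert to MPa (x1000): sigma = 37.1 MPa


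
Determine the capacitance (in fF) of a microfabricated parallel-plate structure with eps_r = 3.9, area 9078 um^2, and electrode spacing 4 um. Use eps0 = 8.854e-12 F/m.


Step 1: Convert area to m^2: A = 9078e-12 m^2
Step 2: Convert gap to m: d = 4e-6 m
Step 3: C = eps0 * eps_r * A / d
C = 8.854e-12 * 3.9 * 9078e-12 / 4e-6
Step 4: Convert to fF (multiply by 1e15).
C = 78.37 fF


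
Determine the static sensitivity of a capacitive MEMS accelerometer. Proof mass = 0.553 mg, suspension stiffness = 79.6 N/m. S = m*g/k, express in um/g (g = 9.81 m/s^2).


Step 1: Convert mass: m = 0.553 mg = 5.53e-07 kg
Step 2: S = m * g / k = 5.53e-07 * 9.81 / 79.6
Step 3: S = 6.82e-08 m/g
Step 4: Convert to um/g: S = 0.068 um/g


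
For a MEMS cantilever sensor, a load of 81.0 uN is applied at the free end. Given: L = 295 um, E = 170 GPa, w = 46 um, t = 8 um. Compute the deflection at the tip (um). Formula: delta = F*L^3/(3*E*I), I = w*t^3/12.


Step 1: Calculate the second moment of area.
I = w * t^3 / 12 = 46 * 8^3 / 12 = 1962.6667 um^4
Step 2: Convert E to consistent units (1 GPa = 1000 uN/um^2).
E = 170 GPa = 170000 uN/um^2
Step 3: Calculate tip deflection.
delta = F * L^3 / (3 * E * I)
delta = 81.0 * 295^3 / (3 * 170000 * 1962.6667)
delta = 2.0775 um


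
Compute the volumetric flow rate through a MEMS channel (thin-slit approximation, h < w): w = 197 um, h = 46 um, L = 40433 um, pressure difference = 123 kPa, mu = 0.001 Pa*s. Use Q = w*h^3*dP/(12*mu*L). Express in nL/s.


Step 1: Convert all dimensions to SI (meters).
w = 197e-6 m, h = 46e-6 m, L = 40433e-6 m, dP = 123e3 Pa
Step 2: Q = w * h^3 * dP / (12 * mu * L)
Q = 197e-6 * (46e-6)^3 * 123e3 / (12 * 0.001 * 40433e-6) = 4.86102238e-09 m^3/s
Step 3: Convert Q from m^3/s to nL/s (1 m^3 = 1e12 nL, so multiply by 1e12).
Q = 4861.022 nL/s


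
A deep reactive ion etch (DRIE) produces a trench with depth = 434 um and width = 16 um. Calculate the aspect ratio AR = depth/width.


Step 1: AR = depth / width
Step 2: AR = 434 / 16
AR = 27.1


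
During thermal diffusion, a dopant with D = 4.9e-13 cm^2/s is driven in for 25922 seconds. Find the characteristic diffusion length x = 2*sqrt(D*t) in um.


Step 1: Compute D*t = 4.9e-13 * 25922 = 1.270178e-08 cm^2
Step 2: sqrt(D*t) = 1.12702e-04 cm
Step 3: x = 2 * 1.12702e-04 cm = 2.25404e-04 cm
Step 4: Convert to um (1 cm = 1e4 um): x = 2.254 um


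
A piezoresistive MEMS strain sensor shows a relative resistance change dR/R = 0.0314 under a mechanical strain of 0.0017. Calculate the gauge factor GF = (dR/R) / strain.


Step 1: Identify values.
dR/R = 0.0314, strain = 0.0017
Step 2: GF = (dR/R) / strain = 0.0314 / 0.0017
GF = 18.5


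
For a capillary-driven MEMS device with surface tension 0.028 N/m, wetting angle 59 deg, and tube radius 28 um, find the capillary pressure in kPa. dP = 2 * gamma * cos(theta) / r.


Step 1: cos(59 deg) = 0.515
Step 2: Convert r to m: r = 28e-6 m
Step 3: dP = 2 * 0.028 * 0.515 / 28e-6 = 1030.0 Pa
Step 4: Convert Pa to kPa (divide by 1000).
dP = 1.03 kPa


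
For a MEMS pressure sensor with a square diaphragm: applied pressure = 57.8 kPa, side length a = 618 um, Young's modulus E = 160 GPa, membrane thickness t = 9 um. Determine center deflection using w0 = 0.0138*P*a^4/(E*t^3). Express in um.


Step 1: Convert pressure to compatible units (E is in GPa, so P in GPa).
P = 57.8 kPa = 57.8e-6 GPa
Step 2: Compute numerator: 0.0138 * P * a^4.
a^4 = 618^4 = 145865941776
numerator = 0.0138 * 57.8e-6 * 145865941776 = 1.16349e+05
Step 3: Compute denominator: E * t^3 = 160 * 9^3 = 116640
Step 4: w0 = numerator / denominator = 1.16349e+05 / 116640 = 0.9975 um


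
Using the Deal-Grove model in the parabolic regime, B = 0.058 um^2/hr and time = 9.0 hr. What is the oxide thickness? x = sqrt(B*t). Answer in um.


Step 1: Compute B*t = 0.058 * 9.0 = 0.522
Step 2: x = sqrt(0.522)
x = 0.722 um
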